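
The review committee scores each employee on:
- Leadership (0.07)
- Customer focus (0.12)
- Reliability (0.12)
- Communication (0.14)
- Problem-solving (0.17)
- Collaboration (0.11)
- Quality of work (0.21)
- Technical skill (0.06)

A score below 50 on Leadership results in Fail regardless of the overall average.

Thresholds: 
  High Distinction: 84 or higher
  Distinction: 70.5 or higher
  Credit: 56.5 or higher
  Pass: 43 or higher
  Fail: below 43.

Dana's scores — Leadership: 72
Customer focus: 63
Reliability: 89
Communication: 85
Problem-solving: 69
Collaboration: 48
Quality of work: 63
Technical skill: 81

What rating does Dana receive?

Leadership score 72 ≥ 50: minimum met.
Weighted total:
  Leadership 72 × 0.07 = 5.04
  Customer focus 63 × 0.12 = 7.56
  Reliability 89 × 0.12 = 10.68
  Communication 85 × 0.14 = 11.9
  Problem-solving 69 × 0.17 = 11.73
  Collaboration 48 × 0.11 = 5.28
  Quality of work 63 × 0.21 = 13.23
  Technical skill 81 × 0.06 = 4.86
Sum = 70.28
70.28 is ≥ 56.5 and < 70.5 → Credit

Credit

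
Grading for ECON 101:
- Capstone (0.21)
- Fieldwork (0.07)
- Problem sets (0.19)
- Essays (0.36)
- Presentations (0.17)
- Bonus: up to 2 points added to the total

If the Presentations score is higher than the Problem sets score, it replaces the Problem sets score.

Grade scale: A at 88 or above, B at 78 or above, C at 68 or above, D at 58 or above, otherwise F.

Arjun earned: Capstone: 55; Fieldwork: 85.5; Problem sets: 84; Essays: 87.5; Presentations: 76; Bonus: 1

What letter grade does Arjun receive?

Presentations (76) ≤ Problem sets (84), so Problem sets stays at 84.
Weighted total:
  Capstone 55 × 0.21 = 11.55
  Fieldwork 85.5 × 0.07 = 5.985
  Problem sets 84 × 0.19 = 15.96
  Essays 87.5 × 0.36 = 31.5
  Presentations 76 × 0.17 = 12.92
Sum = 77.915
Bonus: 77.915 + 1 = 78.915
78.915 is ≥ 78 and < 88 → B

B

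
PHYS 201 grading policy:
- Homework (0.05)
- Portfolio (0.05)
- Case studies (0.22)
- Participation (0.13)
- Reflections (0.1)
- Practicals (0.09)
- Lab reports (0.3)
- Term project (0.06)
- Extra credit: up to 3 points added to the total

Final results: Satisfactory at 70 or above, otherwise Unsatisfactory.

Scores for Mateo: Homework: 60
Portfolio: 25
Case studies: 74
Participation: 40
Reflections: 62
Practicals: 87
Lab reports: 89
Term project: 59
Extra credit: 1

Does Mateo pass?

Satisfactory

Weighted total:
  Homework 60 × 0.05 = 3
  Portfolio 25 × 0.05 = 1.25
  Case studies 74 × 0.22 = 16.28
  Participation 40 × 0.13 = 5.2
  Reflections 62 × 0.1 = 6.2
  Practicals 87 × 0.09 = 7.83
  Lab reports 89 × 0.3 = 26.7
  Term project 59 × 0.06 = 3.54
Sum = 70
Extra credit: 70 + 1 = 71
71 ≥ 70 → Satisfactory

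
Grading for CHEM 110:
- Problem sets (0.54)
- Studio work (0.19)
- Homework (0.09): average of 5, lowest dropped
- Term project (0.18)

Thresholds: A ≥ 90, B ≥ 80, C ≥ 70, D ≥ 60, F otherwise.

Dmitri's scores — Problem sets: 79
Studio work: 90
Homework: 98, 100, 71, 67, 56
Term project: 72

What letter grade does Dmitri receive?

Homework: drop 56 → average of remaining 4 = 336/4 = 84
Weighted total:
  Problem sets 79 × 0.54 = 42.66
  Studio work 90 × 0.19 = 17.1
  Homework 84 × 0.09 = 7.56
  Term project 72 × 0.18 = 12.96
Sum = 80.28
80.28 is ≥ 80 and < 90 → B

B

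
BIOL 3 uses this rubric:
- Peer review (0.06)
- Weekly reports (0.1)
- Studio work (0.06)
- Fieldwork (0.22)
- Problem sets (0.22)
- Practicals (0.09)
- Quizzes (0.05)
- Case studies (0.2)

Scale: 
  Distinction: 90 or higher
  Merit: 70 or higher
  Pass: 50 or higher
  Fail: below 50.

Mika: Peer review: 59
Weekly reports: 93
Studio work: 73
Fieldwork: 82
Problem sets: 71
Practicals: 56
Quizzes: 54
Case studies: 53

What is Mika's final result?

Pass

Weighted total:
  Peer review 59 × 0.06 = 3.54
  Weekly reports 93 × 0.1 = 9.3
  Studio work 73 × 0.06 = 4.38
  Fieldwork 82 × 0.22 = 18.04
  Problem sets 71 × 0.22 = 15.62
  Practicals 56 × 0.09 = 5.04
  Quizzes 54 × 0.05 = 2.7
  Case studies 53 × 0.2 = 10.6
Sum = 69.22
69.22 is ≥ 50 and < 70 → Pass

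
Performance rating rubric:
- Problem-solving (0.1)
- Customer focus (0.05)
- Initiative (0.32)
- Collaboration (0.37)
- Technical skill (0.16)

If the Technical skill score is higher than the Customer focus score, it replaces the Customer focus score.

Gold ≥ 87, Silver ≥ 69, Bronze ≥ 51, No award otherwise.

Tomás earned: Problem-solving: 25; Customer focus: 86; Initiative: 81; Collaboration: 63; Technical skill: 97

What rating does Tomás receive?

Silver

Technical skill (97) > Customer focus (86), so Customer focus counts as 97.
Weighted total:
  Problem-solving 25 × 0.1 = 2.5
  Customer focus 97 × 0.05 = 4.85
  Initiative 81 × 0.32 = 25.92
  Collaboration 63 × 0.37 = 23.31
  Technical skill 97 × 0.16 = 15.52
Sum = 72.1
72.1 is ≥ 69 and < 87 → Silver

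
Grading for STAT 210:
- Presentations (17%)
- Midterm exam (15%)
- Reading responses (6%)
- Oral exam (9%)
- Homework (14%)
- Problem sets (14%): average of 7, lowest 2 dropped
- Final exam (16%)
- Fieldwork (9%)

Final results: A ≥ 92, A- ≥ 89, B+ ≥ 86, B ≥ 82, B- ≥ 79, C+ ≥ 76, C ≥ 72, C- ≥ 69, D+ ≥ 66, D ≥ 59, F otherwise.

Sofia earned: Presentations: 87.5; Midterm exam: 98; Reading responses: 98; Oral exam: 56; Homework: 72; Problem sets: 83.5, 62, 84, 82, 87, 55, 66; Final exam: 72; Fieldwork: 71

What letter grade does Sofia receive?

B-

Problem sets: drop 55, 62 → average of remaining 5 = 402.5/5 = 80.5
Weighted total:
  Presentations 87.5 × 0.17 = 14.875
  Midterm exam 98 × 0.15 = 14.7
  Reading responses 98 × 0.06 = 5.88
  Oral exam 56 × 0.09 = 5.04
  Homework 72 × 0.14 = 10.08
  Problem sets 80.5 × 0.14 = 11.27
  Final exam 72 × 0.16 = 11.52
  Fieldwork 71 × 0.09 = 6.39
Sum = 79.755
79.755 is ≥ 79 and < 82 → B-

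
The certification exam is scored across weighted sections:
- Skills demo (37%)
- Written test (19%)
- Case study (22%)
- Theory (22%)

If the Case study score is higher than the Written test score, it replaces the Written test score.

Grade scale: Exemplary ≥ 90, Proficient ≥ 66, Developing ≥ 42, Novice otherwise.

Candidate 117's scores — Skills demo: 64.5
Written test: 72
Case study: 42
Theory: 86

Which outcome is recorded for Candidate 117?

Developing

Case study (42) ≤ Written test (72), so Written test stays at 72.
Weighted total:
  Skills demo 64.5 × 0.37 = 23.865
  Written test 72 × 0.19 = 13.68
  Case study 42 × 0.22 = 9.24
  Theory 86 × 0.22 = 18.92
Sum = 65.705
65.705 is ≥ 42 and < 66 → Developing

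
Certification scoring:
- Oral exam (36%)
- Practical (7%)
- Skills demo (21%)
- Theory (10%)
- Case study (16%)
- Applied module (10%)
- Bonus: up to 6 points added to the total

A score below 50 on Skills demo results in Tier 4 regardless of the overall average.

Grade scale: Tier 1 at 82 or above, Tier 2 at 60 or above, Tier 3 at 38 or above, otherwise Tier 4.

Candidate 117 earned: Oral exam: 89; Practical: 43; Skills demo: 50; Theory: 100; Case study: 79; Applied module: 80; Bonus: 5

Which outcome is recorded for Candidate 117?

Tier 2

Skills demo score 50 ≥ 50: minimum met.
Weighted total:
  Oral exam 89 × 0.36 = 32.04
  Practical 43 × 0.07 = 3.01
  Skills demo 50 × 0.21 = 10.5
  Theory 100 × 0.1 = 10
  Case study 79 × 0.16 = 12.64
  Applied module 80 × 0.1 = 8
Sum = 76.19
Bonus: 76.19 + 5 = 81.19
81.19 is ≥ 60 and < 82 → Tier 2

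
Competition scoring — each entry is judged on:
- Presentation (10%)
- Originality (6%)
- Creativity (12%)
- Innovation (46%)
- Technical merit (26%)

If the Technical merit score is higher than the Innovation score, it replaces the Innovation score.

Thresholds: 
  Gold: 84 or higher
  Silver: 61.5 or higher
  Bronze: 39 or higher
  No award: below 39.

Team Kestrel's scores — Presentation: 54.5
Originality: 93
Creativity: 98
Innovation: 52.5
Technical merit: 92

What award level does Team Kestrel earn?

Gold

Technical merit (92) > Innovation (52.5), so Innovation counts as 92.
Weighted total:
  Presentation 54.5 × 0.1 = 5.45
  Originality 93 × 0.06 = 5.58
  Creativity 98 × 0.12 = 11.76
  Innovation 92 × 0.46 = 42.32
  Technical merit 92 × 0.26 = 23.92
Sum = 89.03
89.03 ≥ 84 → Gold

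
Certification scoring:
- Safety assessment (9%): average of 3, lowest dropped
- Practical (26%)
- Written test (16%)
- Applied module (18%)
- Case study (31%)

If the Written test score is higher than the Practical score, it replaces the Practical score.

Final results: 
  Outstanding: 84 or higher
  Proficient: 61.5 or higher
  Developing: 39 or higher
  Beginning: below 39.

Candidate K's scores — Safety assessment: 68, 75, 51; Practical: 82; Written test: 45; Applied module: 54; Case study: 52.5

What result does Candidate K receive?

Safety assessment: drop 51 → average of remaining 2 = 143/2 = 71.5
Written test (45) ≤ Practical (82), so Practical stays at 82.
Weighted total:
  Safety assessment 71.5 × 0.09 = 6.435
  Practical 82 × 0.26 = 21.32
  Written test 45 × 0.16 = 7.2
  Applied module 54 × 0.18 = 9.72
  Case study 52.5 × 0.31 = 16.275
Sum = 60.95
60.95 is ≥ 39 and < 61.5 → Developing

Developing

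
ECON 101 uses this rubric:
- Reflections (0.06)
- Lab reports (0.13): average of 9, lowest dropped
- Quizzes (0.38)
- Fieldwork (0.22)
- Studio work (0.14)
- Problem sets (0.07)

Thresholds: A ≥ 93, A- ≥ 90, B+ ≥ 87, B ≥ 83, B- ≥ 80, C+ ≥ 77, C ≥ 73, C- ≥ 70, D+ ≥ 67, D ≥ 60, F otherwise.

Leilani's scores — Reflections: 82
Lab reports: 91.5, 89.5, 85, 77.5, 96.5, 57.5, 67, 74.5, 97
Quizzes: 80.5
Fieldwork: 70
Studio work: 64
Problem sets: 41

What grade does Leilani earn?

Lab reports: drop 57.5 → average of remaining 8 = 678.5/8 = 84.8125
Weighted total:
  Reflections 82 × 0.06 = 4.92
  Lab reports 84.8125 × 0.13 = 11.025625
  Quizzes 80.5 × 0.38 = 30.59
  Fieldwork 70 × 0.22 = 15.4
  Studio work 64 × 0.14 = 8.96
  Problem sets 41 × 0.07 = 2.87
Sum = 73.765625
73.765625 is ≥ 73 and < 77 → C

C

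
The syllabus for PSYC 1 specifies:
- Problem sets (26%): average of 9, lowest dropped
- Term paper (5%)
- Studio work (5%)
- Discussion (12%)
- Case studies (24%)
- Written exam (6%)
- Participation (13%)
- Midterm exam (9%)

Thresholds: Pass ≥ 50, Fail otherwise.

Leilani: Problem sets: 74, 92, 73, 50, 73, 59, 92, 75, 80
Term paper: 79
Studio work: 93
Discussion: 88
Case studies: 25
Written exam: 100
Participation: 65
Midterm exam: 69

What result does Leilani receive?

Pass

Problem sets: drop 50 → average of remaining 8 = 618/8 = 77.25
Weighted total:
  Problem sets 77.25 × 0.26 = 20.085
  Term paper 79 × 0.05 = 3.95
  Studio work 93 × 0.05 = 4.65
  Discussion 88 × 0.12 = 10.56
  Case studies 25 × 0.24 = 6
  Written exam 100 × 0.06 = 6
  Participation 65 × 0.13 = 8.45
  Midterm exam 69 × 0.09 = 6.21
Sum = 65.905
65.905 ≥ 50 → Pass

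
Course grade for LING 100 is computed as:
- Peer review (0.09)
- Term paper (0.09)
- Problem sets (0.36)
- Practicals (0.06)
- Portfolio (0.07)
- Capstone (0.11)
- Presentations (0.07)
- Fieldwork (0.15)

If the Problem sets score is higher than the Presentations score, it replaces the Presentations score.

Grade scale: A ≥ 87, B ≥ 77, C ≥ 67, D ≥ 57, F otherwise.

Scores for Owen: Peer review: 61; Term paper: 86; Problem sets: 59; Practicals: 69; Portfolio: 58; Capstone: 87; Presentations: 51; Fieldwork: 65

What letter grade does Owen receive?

D

Problem sets (59) > Presentations (51), so Presentations counts as 59.
Weighted total:
  Peer review 61 × 0.09 = 5.49
  Term paper 86 × 0.09 = 7.74
  Problem sets 59 × 0.36 = 21.24
  Practicals 69 × 0.06 = 4.14
  Portfolio 58 × 0.07 = 4.06
  Capstone 87 × 0.11 = 9.57
  Presentations 59 × 0.07 = 4.13
  Fieldwork 65 × 0.15 = 9.75
Sum = 66.12
66.12 is ≥ 57 and < 67 → D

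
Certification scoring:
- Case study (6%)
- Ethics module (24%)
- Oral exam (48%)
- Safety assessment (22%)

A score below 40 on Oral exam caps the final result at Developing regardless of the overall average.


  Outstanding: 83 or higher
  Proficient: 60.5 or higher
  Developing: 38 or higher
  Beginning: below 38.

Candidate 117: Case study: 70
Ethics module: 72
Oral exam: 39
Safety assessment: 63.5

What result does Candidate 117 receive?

Oral exam score 39 < 40: minimum not met.
Weighted total:
  Case study 70 × 0.06 = 4.2
  Ethics module 72 × 0.24 = 17.28
  Oral exam 39 × 0.48 = 18.72
  Safety assessment 63.5 × 0.22 = 13.97
Sum = 54.17
54.17 would be Developing; cap at Developing applies → Developing.

Developing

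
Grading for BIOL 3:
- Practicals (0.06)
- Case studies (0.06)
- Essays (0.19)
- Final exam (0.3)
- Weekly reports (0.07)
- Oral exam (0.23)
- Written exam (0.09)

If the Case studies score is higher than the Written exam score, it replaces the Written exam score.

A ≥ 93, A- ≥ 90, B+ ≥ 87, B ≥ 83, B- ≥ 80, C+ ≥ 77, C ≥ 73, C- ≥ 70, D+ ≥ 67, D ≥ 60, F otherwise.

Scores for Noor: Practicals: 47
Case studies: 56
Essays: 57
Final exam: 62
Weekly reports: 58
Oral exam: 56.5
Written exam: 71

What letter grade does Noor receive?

Case studies (56) ≤ Written exam (71), so Written exam stays at 71.
Weighted total:
  Practicals 47 × 0.06 = 2.82
  Case studies 56 × 0.06 = 3.36
  Essays 57 × 0.19 = 10.83
  Final exam 62 × 0.3 = 18.6
  Weekly reports 58 × 0.07 = 4.06
  Oral exam 56.5 × 0.23 = 12.995
  Written exam 71 × 0.09 = 6.39
Sum = 59.055
59.055 < 60 → F

F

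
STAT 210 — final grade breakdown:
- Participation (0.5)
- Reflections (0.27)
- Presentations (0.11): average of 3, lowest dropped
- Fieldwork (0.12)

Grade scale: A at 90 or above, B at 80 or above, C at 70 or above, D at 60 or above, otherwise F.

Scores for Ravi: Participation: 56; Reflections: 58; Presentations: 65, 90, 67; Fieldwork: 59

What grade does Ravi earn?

Presentations: drop 65 → average of remaining 2 = 157/2 = 78.5
Weighted total:
  Participation 56 × 0.5 = 28
  Reflections 58 × 0.27 = 15.66
  Presentations 78.5 × 0.11 = 8.635
  Fieldwork 59 × 0.12 = 7.08
Sum = 59.375
59.375 < 60 → F

F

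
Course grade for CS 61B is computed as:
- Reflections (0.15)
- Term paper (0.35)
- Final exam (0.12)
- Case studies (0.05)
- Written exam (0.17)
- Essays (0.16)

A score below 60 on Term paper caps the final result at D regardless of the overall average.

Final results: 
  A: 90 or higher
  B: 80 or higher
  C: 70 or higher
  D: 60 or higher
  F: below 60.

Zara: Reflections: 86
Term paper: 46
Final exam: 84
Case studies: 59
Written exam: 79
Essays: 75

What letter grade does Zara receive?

Term paper score 46 < 60: minimum not met.
Weighted total:
  Reflections 86 × 0.15 = 12.9
  Term paper 46 × 0.35 = 16.1
  Final exam 84 × 0.12 = 10.08
  Case studies 59 × 0.05 = 2.95
  Written exam 79 × 0.17 = 13.43
  Essays 75 × 0.16 = 12
Sum = 67.46
67.46 would be D; cap at D applies → D.

D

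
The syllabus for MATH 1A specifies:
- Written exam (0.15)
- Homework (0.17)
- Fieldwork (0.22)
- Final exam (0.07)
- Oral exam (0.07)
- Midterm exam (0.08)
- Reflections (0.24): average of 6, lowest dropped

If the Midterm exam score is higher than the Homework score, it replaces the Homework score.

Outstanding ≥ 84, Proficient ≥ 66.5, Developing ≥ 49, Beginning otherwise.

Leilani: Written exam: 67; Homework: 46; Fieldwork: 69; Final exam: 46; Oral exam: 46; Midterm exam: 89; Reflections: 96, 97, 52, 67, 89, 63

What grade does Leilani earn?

Reflections: drop 52 → average of remaining 5 = 412/5 = 82.4
Midterm exam (89) > Homework (46), so Homework counts as 89.
Weighted total:
  Written exam 67 × 0.15 = 10.05
  Homework 89 × 0.17 = 15.13
  Fieldwork 69 × 0.22 = 15.18
  Final exam 46 × 0.07 = 3.22
  Oral exam 46 × 0.07 = 3.22
  Midterm exam 89 × 0.08 = 7.12
  Reflections 82.4 × 0.24 = 19.776
Sum = 73.696
73.696 is ≥ 66.5 and < 84 → Proficient

Proficient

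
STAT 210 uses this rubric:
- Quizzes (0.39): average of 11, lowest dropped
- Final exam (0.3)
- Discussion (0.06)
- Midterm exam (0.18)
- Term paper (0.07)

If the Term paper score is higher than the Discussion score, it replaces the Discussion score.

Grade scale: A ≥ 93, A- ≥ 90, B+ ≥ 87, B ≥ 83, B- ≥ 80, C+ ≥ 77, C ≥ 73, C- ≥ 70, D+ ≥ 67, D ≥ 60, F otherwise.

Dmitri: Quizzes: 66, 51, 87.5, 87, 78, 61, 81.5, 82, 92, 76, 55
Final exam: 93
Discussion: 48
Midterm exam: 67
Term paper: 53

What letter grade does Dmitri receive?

Quizzes: drop 51 → average of remaining 10 = 766/10 = 76.6
Term paper (53) > Discussion (48), so Discussion counts as 53.
Weighted total:
  Quizzes 76.6 × 0.39 = 29.874
  Final exam 93 × 0.3 = 27.9
  Discussion 53 × 0.06 = 3.18
  Midterm exam 67 × 0.18 = 12.06
  Term paper 53 × 0.07 = 3.71
Sum = 76.724
76.724 is ≥ 73 and < 77 → C

C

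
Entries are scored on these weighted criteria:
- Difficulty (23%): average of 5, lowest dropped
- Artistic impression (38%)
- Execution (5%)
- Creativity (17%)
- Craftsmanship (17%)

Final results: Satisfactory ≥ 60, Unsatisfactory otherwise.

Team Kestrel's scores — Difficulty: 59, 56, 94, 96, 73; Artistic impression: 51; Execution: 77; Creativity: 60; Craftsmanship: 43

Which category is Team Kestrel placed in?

Unsatisfactory

Difficulty: drop 56 → average of remaining 4 = 322/4 = 80.5
Weighted total:
  Difficulty 80.5 × 0.23 = 18.515
  Artistic impression 51 × 0.38 = 19.38
  Execution 77 × 0.05 = 3.85
  Creativity 60 × 0.17 = 10.2
  Craftsmanship 43 × 0.17 = 7.31
Sum = 59.255
59.255 < 60 → Unsatisfactory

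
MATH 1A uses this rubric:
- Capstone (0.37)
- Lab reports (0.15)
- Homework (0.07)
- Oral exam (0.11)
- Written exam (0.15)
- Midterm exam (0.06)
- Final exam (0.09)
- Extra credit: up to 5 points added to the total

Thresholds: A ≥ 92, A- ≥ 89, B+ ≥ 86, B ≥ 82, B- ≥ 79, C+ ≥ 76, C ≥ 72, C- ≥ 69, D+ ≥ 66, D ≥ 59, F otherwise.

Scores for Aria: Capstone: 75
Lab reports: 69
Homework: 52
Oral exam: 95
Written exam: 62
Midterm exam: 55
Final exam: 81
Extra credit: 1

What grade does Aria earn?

Weighted total:
  Capstone 75 × 0.37 = 27.75
  Lab reports 69 × 0.15 = 10.35
  Homework 52 × 0.07 = 3.64
  Oral exam 95 × 0.11 = 10.45
  Written exam 62 × 0.15 = 9.3
  Midterm exam 55 × 0.06 = 3.3
  Final exam 81 × 0.09 = 7.29
Sum = 72.08
Extra credit: 72.08 + 1 = 73.08
73.08 is ≥ 72 and < 76 → C

C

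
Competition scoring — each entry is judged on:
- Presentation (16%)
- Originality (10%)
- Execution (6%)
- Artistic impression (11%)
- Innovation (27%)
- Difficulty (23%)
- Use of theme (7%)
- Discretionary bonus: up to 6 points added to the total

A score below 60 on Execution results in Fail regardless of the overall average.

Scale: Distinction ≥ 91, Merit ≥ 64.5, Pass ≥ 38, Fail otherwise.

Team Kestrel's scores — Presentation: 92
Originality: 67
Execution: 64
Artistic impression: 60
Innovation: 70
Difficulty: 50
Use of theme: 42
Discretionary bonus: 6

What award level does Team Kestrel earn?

Execution score 64 ≥ 60: minimum met.
Weighted total:
  Presentation 92 × 0.16 = 14.72
  Originality 67 × 0.1 = 6.7
  Execution 64 × 0.06 = 3.84
  Artistic impression 60 × 0.11 = 6.6
  Innovation 70 × 0.27 = 18.9
  Difficulty 50 × 0.23 = 11.5
  Use of theme 42 × 0.07 = 2.94
Sum = 65.2
Discretionary bonus: 65.2 + 6 = 71.2
71.2 is ≥ 64.5 and < 91 → Merit

Merit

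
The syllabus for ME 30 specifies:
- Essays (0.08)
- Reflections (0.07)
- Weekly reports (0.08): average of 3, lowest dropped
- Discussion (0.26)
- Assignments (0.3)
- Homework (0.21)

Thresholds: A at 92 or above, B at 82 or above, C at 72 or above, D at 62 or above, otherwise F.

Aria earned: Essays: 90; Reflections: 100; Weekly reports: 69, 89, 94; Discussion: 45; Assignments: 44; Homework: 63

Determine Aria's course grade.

Weekly reports: drop 69 → average of remaining 2 = 183/2 = 91.5
Weighted total:
  Essays 90 × 0.08 = 7.2
  Reflections 100 × 0.07 = 7
  Weekly reports 91.5 × 0.08 = 7.32
  Discussion 45 × 0.26 = 11.7
  Assignments 44 × 0.3 = 13.2
  Homework 63 × 0.21 = 13.23
Sum = 59.65
59.65 < 62 → F

F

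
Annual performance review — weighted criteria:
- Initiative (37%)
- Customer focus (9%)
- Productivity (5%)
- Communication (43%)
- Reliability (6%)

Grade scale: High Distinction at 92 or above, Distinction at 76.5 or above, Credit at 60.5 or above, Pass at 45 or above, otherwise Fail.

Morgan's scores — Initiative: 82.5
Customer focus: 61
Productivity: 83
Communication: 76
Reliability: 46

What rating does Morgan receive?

Weighted total:
  Initiative 82.5 × 0.37 = 30.525
  Customer focus 61 × 0.09 = 5.49
  Productivity 83 × 0.05 = 4.15
  Communication 76 × 0.43 = 32.68
  Reliability 46 × 0.06 = 2.76
Sum = 75.605
75.605 is ≥ 60.5 and < 76.5 → Credit

Credit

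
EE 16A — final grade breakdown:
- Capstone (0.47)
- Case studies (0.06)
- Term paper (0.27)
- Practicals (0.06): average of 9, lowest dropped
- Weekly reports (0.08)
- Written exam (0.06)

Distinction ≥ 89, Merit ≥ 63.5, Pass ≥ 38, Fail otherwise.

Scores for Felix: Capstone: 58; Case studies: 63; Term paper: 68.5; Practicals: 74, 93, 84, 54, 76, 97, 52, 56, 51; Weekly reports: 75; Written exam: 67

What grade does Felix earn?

Practicals: drop 51 → average of remaining 8 = 586/8 = 73.25
Weighted total:
  Capstone 58 × 0.47 = 27.26
  Case studies 63 × 0.06 = 3.78
  Term paper 68.5 × 0.27 = 18.495
  Practicals 73.25 × 0.06 = 4.395
  Weekly reports 75 × 0.08 = 6
  Written exam 67 × 0.06 = 4.02
Sum = 63.95
63.95 is ≥ 63.5 and < 89 → Merit

Merit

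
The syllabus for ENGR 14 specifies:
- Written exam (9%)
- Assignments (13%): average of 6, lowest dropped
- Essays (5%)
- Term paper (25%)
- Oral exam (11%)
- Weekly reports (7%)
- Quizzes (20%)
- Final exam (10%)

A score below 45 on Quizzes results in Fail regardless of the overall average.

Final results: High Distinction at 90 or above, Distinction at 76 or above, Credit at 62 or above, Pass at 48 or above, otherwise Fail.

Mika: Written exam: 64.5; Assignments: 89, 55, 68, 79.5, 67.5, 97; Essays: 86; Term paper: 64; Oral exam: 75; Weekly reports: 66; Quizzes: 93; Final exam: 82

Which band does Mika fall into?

Assignments: drop 55 → average of remaining 5 = 401/5 = 80.2
Quizzes score 93 ≥ 45: minimum met.
Weighted total:
  Written exam 64.5 × 0.09 = 5.805
  Assignments 80.2 × 0.13 = 10.426
  Essays 86 × 0.05 = 4.3
  Term paper 64 × 0.25 = 16
  Oral exam 75 × 0.11 = 8.25
  Weekly reports 66 × 0.07 = 4.62
  Quizzes 93 × 0.2 = 18.6
  Final exam 82 × 0.1 = 8.2
Sum = 76.201
76.201 is ≥ 76 and < 90 → Distinction

Distinction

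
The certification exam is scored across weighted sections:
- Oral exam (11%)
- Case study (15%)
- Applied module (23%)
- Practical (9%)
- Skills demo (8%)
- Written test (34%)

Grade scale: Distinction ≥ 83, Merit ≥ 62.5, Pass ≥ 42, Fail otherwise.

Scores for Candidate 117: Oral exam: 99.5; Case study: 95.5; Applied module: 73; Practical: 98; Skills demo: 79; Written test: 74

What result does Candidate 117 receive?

Merit

Weighted total:
  Oral exam 99.5 × 0.11 = 10.945
  Case study 95.5 × 0.15 = 14.325
  Applied module 73 × 0.23 = 16.79
  Practical 98 × 0.09 = 8.82
  Skills demo 79 × 0.08 = 6.32
  Written test 74 × 0.34 = 25.16
Sum = 82.36
82.36 is ≥ 62.5 and < 83 → Merit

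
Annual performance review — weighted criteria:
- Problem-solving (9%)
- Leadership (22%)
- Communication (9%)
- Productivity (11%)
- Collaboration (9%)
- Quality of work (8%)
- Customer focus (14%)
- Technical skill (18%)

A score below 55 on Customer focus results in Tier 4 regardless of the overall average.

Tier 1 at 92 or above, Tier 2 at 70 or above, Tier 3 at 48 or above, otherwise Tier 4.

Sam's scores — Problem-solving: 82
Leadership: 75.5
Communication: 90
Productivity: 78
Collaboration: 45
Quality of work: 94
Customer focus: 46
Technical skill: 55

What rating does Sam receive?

Tier 4

Customer focus score 46 < 55: minimum not met.
Weighted total:
  Problem-solving 82 × 0.09 = 7.38
  Leadership 75.5 × 0.22 = 16.61
  Communication 90 × 0.09 = 8.1
  Productivity 78 × 0.11 = 8.58
  Collaboration 45 × 0.09 = 4.05
  Quality of work 94 × 0.08 = 7.52
  Customer focus 46 × 0.14 = 6.44
  Technical skill 55 × 0.18 = 9.9
Sum = 68.58
Because the Customer focus minimum was not met, the result is Tier 4.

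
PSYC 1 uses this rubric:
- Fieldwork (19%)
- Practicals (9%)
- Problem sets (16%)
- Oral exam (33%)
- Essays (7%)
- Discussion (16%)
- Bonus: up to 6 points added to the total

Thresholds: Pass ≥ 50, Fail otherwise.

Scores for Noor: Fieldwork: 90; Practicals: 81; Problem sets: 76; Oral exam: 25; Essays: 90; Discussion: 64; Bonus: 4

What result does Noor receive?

Weighted total:
  Fieldwork 90 × 0.19 = 17.1
  Practicals 81 × 0.09 = 7.29
  Problem sets 76 × 0.16 = 12.16
  Oral exam 25 × 0.33 = 8.25
  Essays 90 × 0.07 = 6.3
  Discussion 64 × 0.16 = 10.24
Sum = 61.34
Bonus: 61.34 + 4 = 65.34
65.34 ≥ 50 → Pass

Pass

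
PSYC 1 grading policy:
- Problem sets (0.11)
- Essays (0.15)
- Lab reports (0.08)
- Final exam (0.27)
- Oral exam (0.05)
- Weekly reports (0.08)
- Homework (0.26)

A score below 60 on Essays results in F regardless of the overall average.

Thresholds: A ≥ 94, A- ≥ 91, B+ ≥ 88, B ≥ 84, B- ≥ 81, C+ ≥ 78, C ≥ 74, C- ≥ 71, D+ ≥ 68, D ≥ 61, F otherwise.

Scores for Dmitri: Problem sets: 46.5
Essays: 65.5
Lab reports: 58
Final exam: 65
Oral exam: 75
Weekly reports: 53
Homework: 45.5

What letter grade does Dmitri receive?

Essays score 65.5 ≥ 60: minimum met.
Weighted total:
  Problem sets 46.5 × 0.11 = 5.115
  Essays 65.5 × 0.15 = 9.825
  Lab reports 58 × 0.08 = 4.64
  Final exam 65 × 0.27 = 17.55
  Oral exam 75 × 0.05 = 3.75
  Weekly reports 53 × 0.08 = 4.24
  Homework 45.5 × 0.26 = 11.83
Sum = 56.95
56.95 < 61 → F

F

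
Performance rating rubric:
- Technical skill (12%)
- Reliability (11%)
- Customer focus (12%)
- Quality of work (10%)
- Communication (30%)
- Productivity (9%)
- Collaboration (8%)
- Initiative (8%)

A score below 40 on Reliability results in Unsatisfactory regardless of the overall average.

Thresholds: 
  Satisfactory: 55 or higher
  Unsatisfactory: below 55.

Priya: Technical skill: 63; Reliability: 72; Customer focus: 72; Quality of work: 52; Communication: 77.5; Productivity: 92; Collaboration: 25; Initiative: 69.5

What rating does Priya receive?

Satisfactory

Reliability score 72 ≥ 40: minimum met.
Weighted total:
  Technical skill 63 × 0.12 = 7.56
  Reliability 72 × 0.11 = 7.92
  Customer focus 72 × 0.12 = 8.64
  Quality of work 52 × 0.1 = 5.2
  Communication 77.5 × 0.3 = 23.25
  Productivity 92 × 0.09 = 8.28
  Collaboration 25 × 0.08 = 2
  Initiative 69.5 × 0.08 = 5.56
Sum = 68.41
68.41 ≥ 55 → Satisfactory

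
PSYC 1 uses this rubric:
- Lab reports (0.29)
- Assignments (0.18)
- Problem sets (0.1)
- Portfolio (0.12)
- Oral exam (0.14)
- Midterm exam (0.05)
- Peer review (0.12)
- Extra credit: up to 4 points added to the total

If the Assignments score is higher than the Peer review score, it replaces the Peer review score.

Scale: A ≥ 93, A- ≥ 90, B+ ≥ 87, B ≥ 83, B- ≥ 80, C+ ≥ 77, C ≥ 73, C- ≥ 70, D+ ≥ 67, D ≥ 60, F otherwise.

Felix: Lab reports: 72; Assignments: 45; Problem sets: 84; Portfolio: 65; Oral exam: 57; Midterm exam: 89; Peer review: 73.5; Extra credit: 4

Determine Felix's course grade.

C-

Assignments (45) ≤ Peer review (73.5), so Peer review stays at 73.5.
Weighted total:
  Lab reports 72 × 0.29 = 20.88
  Assignments 45 × 0.18 = 8.1
  Problem sets 84 × 0.1 = 8.4
  Portfolio 65 × 0.12 = 7.8
  Oral exam 57 × 0.14 = 7.98
  Midterm exam 89 × 0.05 = 4.45
  Peer review 73.5 × 0.12 = 8.82
Sum = 66.43
Extra credit: 66.43 + 4 = 70.43
70.43 is ≥ 70 and < 73 → C-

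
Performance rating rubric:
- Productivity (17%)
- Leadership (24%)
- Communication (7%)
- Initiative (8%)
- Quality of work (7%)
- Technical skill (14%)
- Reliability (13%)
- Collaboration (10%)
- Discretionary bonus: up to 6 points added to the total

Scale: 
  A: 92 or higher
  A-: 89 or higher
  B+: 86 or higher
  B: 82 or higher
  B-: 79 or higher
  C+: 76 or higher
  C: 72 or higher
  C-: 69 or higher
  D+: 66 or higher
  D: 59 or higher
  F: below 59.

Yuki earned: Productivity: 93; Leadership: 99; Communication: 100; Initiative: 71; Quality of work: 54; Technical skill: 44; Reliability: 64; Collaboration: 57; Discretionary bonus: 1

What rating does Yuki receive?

C+

Weighted total:
  Productivity 93 × 0.17 = 15.81
  Leadership 99 × 0.24 = 23.76
  Communication 100 × 0.07 = 7
  Initiative 71 × 0.08 = 5.68
  Quality of work 54 × 0.07 = 3.78
  Technical skill 44 × 0.14 = 6.16
  Reliability 64 × 0.13 = 8.32
  Collaboration 57 × 0.1 = 5.7
Sum = 76.21
Discretionary bonus: 76.21 + 1 = 77.21
77.21 is ≥ 76 and < 79 → C+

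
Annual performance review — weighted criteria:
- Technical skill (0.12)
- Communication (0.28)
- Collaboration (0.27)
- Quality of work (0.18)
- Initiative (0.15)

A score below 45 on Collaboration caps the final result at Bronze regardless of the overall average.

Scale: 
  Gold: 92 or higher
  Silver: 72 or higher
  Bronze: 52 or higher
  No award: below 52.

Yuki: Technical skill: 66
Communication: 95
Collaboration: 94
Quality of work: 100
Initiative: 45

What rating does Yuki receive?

Collaboration score 94 ≥ 45: minimum met.
Weighted total:
  Technical skill 66 × 0.12 = 7.92
  Communication 95 × 0.28 = 26.6
  Collaboration 94 × 0.27 = 25.38
  Quality of work 100 × 0.18 = 18
  Initiative 45 × 0.15 = 6.75
Sum = 84.65
84.65 is ≥ 72 and < 92 → Silver

Silver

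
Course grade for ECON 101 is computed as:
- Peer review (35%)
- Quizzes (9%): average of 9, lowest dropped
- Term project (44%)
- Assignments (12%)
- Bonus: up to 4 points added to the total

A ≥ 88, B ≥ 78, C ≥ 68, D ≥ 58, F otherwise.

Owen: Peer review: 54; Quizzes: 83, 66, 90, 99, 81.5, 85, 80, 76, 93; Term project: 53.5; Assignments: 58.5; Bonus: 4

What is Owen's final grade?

D

Quizzes: drop 66 → average of remaining 8 = 687.5/8 = 85.9375
Weighted total:
  Peer review 54 × 0.35 = 18.9
  Quizzes 85.9375 × 0.09 = 7.734375
  Term project 53.5 × 0.44 = 23.54
  Assignments 58.5 × 0.12 = 7.02
Sum = 57.194375
Bonus: 57.194375 + 4 = 61.194375
61.194375 is ≥ 58 and < 68 → D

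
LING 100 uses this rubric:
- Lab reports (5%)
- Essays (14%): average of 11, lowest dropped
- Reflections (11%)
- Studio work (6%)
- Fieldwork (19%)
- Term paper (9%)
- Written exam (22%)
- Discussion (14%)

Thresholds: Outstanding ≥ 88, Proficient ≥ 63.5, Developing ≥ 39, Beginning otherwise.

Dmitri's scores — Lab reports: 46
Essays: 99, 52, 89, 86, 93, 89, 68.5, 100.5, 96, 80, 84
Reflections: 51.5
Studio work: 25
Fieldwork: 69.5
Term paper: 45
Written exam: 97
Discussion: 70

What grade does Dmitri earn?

Essays: drop 52 → average of remaining 10 = 885/10 = 88.5
Weighted total:
  Lab reports 46 × 0.05 = 2.3
  Essays 88.5 × 0.14 = 12.39
  Reflections 51.5 × 0.11 = 5.665
  Studio work 25 × 0.06 = 1.5
  Fieldwork 69.5 × 0.19 = 13.205
  Term paper 45 × 0.09 = 4.05
  Written exam 97 × 0.22 = 21.34
  Discussion 70 × 0.14 = 9.8
Sum = 70.25
70.25 is ≥ 63.5 and < 88 → Proficient

Proficient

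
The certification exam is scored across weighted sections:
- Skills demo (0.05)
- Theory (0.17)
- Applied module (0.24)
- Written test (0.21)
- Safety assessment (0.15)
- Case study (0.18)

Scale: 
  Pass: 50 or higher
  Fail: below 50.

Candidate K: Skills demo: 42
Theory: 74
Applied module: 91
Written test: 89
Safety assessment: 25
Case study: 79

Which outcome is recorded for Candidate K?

Pass

Weighted total:
  Skills demo 42 × 0.05 = 2.1
  Theory 74 × 0.17 = 12.58
  Applied module 91 × 0.24 = 21.84
  Written test 89 × 0.21 = 18.69
  Safety assessment 25 × 0.15 = 3.75
  Case study 79 × 0.18 = 14.22
Sum = 73.18
73.18 ≥ 50 → Pass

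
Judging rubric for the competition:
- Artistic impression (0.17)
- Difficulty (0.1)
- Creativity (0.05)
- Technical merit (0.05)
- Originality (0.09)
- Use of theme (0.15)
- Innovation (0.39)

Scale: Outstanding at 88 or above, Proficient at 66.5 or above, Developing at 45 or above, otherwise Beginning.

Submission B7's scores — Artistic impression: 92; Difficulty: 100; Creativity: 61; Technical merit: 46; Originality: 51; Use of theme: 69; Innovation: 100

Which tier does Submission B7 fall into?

Proficient

Weighted total:
  Artistic impression 92 × 0.17 = 15.64
  Difficulty 100 × 0.1 = 10
  Creativity 61 × 0.05 = 3.05
  Technical merit 46 × 0.05 = 2.3
  Originality 51 × 0.09 = 4.59
  Use of theme 69 × 0.15 = 10.35
  Innovation 100 × 0.39 = 39
Sum = 84.93
84.93 is ≥ 66.5 and < 88 → Proficient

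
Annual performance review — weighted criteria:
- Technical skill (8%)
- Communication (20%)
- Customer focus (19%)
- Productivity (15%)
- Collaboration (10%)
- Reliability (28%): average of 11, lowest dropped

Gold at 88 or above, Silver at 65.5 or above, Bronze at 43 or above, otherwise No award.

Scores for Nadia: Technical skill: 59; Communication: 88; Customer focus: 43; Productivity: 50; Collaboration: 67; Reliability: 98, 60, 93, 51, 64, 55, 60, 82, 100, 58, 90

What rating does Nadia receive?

Silver

Reliability: drop 51 → average of remaining 10 = 760/10 = 76
Weighted total:
  Technical skill 59 × 0.08 = 4.72
  Communication 88 × 0.2 = 17.6
  Customer focus 43 × 0.19 = 8.17
  Productivity 50 × 0.15 = 7.5
  Collaboration 67 × 0.1 = 6.7
  Reliability 76 × 0.28 = 21.28
Sum = 65.97
65.97 is ≥ 65.5 and < 88 → Silver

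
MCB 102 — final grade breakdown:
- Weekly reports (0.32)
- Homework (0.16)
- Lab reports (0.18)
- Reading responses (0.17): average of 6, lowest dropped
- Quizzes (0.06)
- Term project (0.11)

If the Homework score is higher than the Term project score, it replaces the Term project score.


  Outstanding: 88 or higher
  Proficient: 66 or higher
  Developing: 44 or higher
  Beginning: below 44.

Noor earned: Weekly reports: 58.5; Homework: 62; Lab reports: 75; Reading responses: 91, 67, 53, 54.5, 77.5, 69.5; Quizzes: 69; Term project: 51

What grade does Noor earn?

Reading responses: drop 53 → average of remaining 5 = 359.5/5 = 71.9
Homework (62) > Term project (51), so Term project counts as 62.
Weighted total:
  Weekly reports 58.5 × 0.32 = 18.72
  Homework 62 × 0.16 = 9.92
  Lab reports 75 × 0.18 = 13.5
  Reading responses 71.9 × 0.17 = 12.223
  Quizzes 69 × 0.06 = 4.14
  Term project 62 × 0.11 = 6.82
Sum = 65.323
65.323 is ≥ 44 and < 66 → Developing

Developing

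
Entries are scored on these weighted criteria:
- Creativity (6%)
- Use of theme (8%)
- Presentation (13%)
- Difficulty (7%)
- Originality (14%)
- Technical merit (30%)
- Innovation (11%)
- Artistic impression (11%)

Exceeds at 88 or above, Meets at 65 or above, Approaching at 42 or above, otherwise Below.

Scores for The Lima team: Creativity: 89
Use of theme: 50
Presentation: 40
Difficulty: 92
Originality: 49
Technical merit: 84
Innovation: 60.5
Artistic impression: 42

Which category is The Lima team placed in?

Approaching

Weighted total:
  Creativity 89 × 0.06 = 5.34
  Use of theme 50 × 0.08 = 4
  Presentation 40 × 0.13 = 5.2
  Difficulty 92 × 0.07 = 6.44
  Originality 49 × 0.14 = 6.86
  Technical merit 84 × 0.3 = 25.2
  Innovation 60.5 × 0.11 = 6.655
  Artistic impression 42 × 0.11 = 4.62
Sum = 64.315
64.315 is ≥ 42 and < 65 → Approaching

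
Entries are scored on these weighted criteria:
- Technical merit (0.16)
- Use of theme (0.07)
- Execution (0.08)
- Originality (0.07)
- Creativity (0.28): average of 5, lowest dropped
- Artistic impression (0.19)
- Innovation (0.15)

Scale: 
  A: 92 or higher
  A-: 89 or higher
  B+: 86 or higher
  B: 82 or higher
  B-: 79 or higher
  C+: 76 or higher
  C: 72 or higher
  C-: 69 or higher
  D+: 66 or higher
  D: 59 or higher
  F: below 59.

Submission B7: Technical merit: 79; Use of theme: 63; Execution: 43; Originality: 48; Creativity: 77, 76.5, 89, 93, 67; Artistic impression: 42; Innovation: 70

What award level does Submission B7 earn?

D

Creativity: drop 67 → average of remaining 4 = 335.5/4 = 83.875
Weighted total:
  Technical merit 79 × 0.16 = 12.64
  Use of theme 63 × 0.07 = 4.41
  Execution 43 × 0.08 = 3.44
  Originality 48 × 0.07 = 3.36
  Creativity 83.875 × 0.28 = 23.485
  Artistic impression 42 × 0.19 = 7.98
  Innovation 70 × 0.15 = 10.5
Sum = 65.815
65.815 is ≥ 59 and < 66 → D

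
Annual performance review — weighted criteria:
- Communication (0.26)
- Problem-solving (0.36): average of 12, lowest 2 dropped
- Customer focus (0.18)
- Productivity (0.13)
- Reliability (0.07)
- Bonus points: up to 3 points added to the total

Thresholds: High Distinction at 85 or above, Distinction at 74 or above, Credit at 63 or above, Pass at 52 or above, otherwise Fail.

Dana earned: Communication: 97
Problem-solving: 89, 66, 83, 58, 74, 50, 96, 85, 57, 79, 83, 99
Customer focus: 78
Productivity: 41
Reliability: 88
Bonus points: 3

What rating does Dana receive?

Problem-solving: drop 50, 57 → average of remaining 10 = 812/10 = 81.2
Weighted total:
  Communication 97 × 0.26 = 25.22
  Problem-solving 81.2 × 0.36 = 29.232
  Customer focus 78 × 0.18 = 14.04
  Productivity 41 × 0.13 = 5.33
  Reliability 88 × 0.07 = 6.16
Sum = 79.982
Bonus points: 79.982 + 3 = 82.982
82.982 is ≥ 74 and < 85 → Distinction

Distinction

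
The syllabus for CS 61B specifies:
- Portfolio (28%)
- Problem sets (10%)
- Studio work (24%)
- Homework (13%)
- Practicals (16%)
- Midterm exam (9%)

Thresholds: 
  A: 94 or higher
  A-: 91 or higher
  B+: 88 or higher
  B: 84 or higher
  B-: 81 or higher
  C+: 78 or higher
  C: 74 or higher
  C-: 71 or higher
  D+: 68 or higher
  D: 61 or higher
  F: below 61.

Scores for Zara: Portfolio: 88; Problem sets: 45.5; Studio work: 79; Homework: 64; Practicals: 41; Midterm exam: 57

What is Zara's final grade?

Weighted total:
  Portfolio 88 × 0.28 = 24.64
  Problem sets 45.5 × 0.1 = 4.55
  Studio work 79 × 0.24 = 18.96
  Homework 64 × 0.13 = 8.32
  Practicals 41 × 0.16 = 6.56
  Midterm exam 57 × 0.09 = 5.13
Sum = 68.16
68.16 is ≥ 68 and < 71 → D+

D+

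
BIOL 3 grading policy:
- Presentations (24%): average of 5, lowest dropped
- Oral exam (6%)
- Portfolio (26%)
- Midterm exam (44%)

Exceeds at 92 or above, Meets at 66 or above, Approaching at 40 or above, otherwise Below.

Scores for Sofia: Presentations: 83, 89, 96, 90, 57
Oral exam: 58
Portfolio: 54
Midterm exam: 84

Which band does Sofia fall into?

Meets

Presentations: drop 57 → average of remaining 4 = 358/4 = 89.5
Weighted total:
  Presentations 89.5 × 0.24 = 21.48
  Oral exam 58 × 0.06 = 3.48
  Portfolio 54 × 0.26 = 14.04
  Midterm exam 84 × 0.44 = 36.96
Sum = 75.96
75.96 is ≥ 66 and < 92 → Meets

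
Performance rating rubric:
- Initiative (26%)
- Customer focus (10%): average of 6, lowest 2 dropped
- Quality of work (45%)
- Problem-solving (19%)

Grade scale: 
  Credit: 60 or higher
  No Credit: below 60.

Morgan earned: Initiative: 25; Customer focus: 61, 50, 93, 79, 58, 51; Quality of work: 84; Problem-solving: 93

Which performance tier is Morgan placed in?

Credit

Customer focus: drop 50, 51 → average of remaining 4 = 291/4 = 72.75
Weighted total:
  Initiative 25 × 0.26 = 6.5
  Customer focus 72.75 × 0.1 = 7.275
  Quality of work 84 × 0.45 = 37.8
  Problem-solving 93 × 0.19 = 17.67
Sum = 69.245
69.245 ≥ 60 → Credit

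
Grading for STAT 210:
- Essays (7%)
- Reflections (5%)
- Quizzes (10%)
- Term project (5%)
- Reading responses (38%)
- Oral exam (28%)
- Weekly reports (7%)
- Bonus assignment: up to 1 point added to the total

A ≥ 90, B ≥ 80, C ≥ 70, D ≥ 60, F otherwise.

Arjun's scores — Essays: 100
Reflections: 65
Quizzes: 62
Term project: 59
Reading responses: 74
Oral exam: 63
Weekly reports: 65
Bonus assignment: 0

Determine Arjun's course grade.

Weighted total:
  Essays 100 × 0.07 = 7
  Reflections 65 × 0.05 = 3.25
  Quizzes 62 × 0.1 = 6.2
  Term project 59 × 0.05 = 2.95
  Reading responses 74 × 0.38 = 28.12
  Oral exam 63 × 0.28 = 17.64
  Weekly reports 65 × 0.07 = 4.55
Sum = 69.71
Bonus assignment: 69.71 + 0 = 69.71
69.71 is ≥ 60 and < 70 → D

D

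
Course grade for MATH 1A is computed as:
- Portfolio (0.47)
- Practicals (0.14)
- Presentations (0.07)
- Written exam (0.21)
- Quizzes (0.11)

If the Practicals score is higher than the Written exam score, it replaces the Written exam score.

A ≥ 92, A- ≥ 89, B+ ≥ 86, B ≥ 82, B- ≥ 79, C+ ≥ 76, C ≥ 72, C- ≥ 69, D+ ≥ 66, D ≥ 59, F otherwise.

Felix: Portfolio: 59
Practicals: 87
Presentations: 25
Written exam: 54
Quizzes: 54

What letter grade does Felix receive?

D

Practicals (87) > Written exam (54), so Written exam counts as 87.
Weighted total:
  Portfolio 59 × 0.47 = 27.73
  Practicals 87 × 0.14 = 12.18
  Presentations 25 × 0.07 = 1.75
  Written exam 87 × 0.21 = 18.27
  Quizzes 54 × 0.11 = 5.94
Sum = 65.87
65.87 is ≥ 59 and < 66 → D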